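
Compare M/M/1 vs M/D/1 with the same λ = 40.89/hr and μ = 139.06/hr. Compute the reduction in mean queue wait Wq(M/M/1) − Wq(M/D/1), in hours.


ρ = 40.89/139.06 = 0.2940
Wq(M/M/1) = ρ/(μ−λ) = 0.2940/98.17 = 0.002995 hr
Wq(M/D/1) = ρ/(2(μ−λ)) = 0.001498 hr
Savings = 0.002995 − 0.001498 = 0.001498 hr

Final: 0.001498 hr


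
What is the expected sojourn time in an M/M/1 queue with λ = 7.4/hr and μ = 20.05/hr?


W = 1/(μ−λ) = 1/(20.05 − 7.4) = 1/12.65 = 0.07905 hr

Final: 0.07905 hr


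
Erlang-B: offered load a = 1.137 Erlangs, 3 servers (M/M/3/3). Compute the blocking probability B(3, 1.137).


B(c,a) = (a^c/c!) / Σ_{k=0}^{c} a^k/k!
a^3/3! = 0.244980
Σ terms (k=0..3): 1.00000 + 1.13700 + 0.64638 + 0.24498 = 3.028364
B = 0.244980/3.028364 = 0.080895

Final: 0.080895


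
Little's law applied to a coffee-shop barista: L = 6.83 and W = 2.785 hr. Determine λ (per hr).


λ = L/W = 6.83/2.785 = 2.4524 /hr

Final: 2.4524 /hr


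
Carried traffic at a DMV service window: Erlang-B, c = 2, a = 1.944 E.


B(2,1.944) = 0.390926 (Erlang-B)
Carried load = a(1 − B) = 1.944·(1 − 0.390926) = 1.944·0.609074 = 1.1840 E

Final: 1.1840 Erlangs


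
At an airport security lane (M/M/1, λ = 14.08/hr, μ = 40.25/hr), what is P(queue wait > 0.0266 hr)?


ρ = 14.08/40.25 = 0.3498
P(Wq > t) = ρ·e^{−(μ−λ)t} = 0.3498·e^{−0.6961}
= 0.3498·0.498515 = 0.174387

Final: 0.174387


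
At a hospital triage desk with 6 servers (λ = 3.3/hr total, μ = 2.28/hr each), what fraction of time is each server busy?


ρ = λ/(cμ) = 3.3/(6·2.28) = 3.3/13.68 = 0.2412

Final: 0.2412


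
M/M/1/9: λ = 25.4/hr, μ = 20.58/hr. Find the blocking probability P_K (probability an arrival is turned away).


ρ = λ/μ = 25.4/20.58 = 1.2342
P_K = (1−ρ)ρ^K/(1−ρ^(K+1)) = (-0.2342·6.645002)/(1 − 8.201314)
= -1.556312/-7.201314 = 0.216115

Final: 0.216115


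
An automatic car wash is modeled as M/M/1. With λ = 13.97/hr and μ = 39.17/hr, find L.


ρ = λ/μ = 13.97/39.17 = 0.3567
L = ρ/(1−ρ) = 0.3567/(1 − 0.3567) = 0.3567/0.6433 = 0.5544

Final: 0.5544


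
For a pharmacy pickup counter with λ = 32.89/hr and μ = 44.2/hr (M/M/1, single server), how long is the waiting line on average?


ρ = 32.89/44.2 = 0.7441
Lq = ρ²/(1−ρ) = 0.5537/0.2559 = 2.1639

Final: 2.1639


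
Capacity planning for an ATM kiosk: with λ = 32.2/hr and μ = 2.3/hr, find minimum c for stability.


Stability requires cμ > λ ⇔ c > λ/μ.
λ/μ = 32.2/2.3 = 14.0000
Minimum integer c = ⌊14.0000⌋ + 1 = 15
Check: 15·2.3 = 34.50 > 32.2, while 14·2.3 = 32.20 ≤ 32.2

Final: 15 servers


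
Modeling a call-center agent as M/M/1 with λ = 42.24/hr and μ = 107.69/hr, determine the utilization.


ρ = λ/μ = 42.24/107.69 = 0.3922

Final: 0.3922


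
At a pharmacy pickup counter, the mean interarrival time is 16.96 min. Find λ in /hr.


λ = 1/(interarrival time) in consistent units.
1 hour = 60 min, so λ = 60/16.96 = 3.5377 per hour

Final: 3.5377 /hr


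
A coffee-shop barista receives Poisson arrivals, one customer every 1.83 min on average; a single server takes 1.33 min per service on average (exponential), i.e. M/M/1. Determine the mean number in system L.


λ = 60/1.83 = 32.7869 /hr
μ = 60/1.33 = 45.1128 /hr
ρ = λ/μ = 32.7869/45.1128 = 0.7268
L = ρ/(1−ρ) = 0.7268/0.2732 = 2.6600

Final: 2.6600


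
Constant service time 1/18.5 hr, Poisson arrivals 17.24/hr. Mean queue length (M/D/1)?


ρ = 17.24/18.5 = 0.9319
M/D/1: Lq = ρ²/(2(1−ρ)) = 0.8684/(2·0.06811) = 6.37532

Final: 6.37532


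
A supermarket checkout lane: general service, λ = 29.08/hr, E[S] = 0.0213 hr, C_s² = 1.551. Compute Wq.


ρ = λ·E[S] = 29.08·0.0213 = 0.6194
E[S²] = E[S]²(1+C_s²) = 0.0213²·(1+1.551) = 0.001157
Wq = λ·E[S²]/(2(1−ρ)) = 29.08·0.001157/(2·0.3806) = 0.04422 hr

Final: 0.04422 hr


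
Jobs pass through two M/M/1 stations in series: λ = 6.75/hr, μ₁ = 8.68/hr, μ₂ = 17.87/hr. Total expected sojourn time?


Each node sees arrival rate λ = 6.75/hr (tandem ⇒ throughput preserved).
W₁ = 1/(μ₁−λ) = 1/(8.68−6.75) = 0.51813 hr
W₂ = 1/(μ₂−λ) = 1/(17.87−6.75) = 0.08993 hr
W_total = W₁ + W₂ = 0.51813 + 0.08993 = 0.60806 hr

Final: 0.60806 hr


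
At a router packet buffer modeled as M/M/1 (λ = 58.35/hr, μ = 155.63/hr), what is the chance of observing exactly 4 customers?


ρ = 58.35/155.63 = 0.3749
P_n = (1−ρ)·ρ^n = (1 − 0.3749)·0.3749^4 = 0.6251·0.019760 = 0.012352

Final: 0.012352


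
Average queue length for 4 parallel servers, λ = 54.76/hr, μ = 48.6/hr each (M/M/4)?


a = λ/μ = 1.1267; ρ = a/4 = 0.2817
P₀ = 0.323265
Lq = P₀·a^c·ρ / (c!·(1−ρ)²) = 0.323265·1.61179·0.2817/(24·0.51597)
= 0.01185

Final: 0.01185


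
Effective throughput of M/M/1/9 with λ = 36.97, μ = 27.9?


ρ = 1.3251; P_K = (1−ρ)ρ^9/(1−ρ^10) = 0.260971
λ_eff = λ(1 − P_K) = 36.97·(1 − 0.260971) = 36.97·0.739029 = 27.3219 /hr

Final: 27.3219 /hr


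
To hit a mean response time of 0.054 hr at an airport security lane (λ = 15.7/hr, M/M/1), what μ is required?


W = 1/(μ−λ) ⇒ μ − λ = 1/W = 1/0.054 = 18.5185
μ = λ + 1/W = 15.7 + 18.5185 = 34.2185 per hr

Final: 34.2185 /hr


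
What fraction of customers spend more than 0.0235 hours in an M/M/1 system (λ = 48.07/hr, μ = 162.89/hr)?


W ~ Exponential(μ−λ) for M/M/1.
μ − λ = 162.89 − 48.07 = 114.8200
P(W > t) = e^{−(μ−λ)t} = e^{−2.6983} = 0.067322

Final: 0.067322


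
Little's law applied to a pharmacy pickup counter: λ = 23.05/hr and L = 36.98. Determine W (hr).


W = L/λ = 36.98/23.05 = 1.6043 hr

Final: 1.6043 hr


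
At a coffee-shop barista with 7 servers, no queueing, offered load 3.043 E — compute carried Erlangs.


B(7,3.043) = 0.023160 (Erlang-B)
Carried load = a(1 − B) = 3.043·(1 − 0.023160) = 3.043·0.976840 = 2.9725 E

Final: 2.9725 Erlangs


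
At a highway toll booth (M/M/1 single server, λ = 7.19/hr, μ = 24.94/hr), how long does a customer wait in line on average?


ρ = 7.19/24.94 = 0.2883
Wq = ρ/(μ−λ) = 0.2883/(24.94 − 7.19) = 0.2883/17.75 = 0.01624 hr

Final: 0.01624 hr


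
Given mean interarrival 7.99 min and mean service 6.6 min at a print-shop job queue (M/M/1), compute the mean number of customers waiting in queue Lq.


λ = 60/7.99 = 7.5094 /hr
μ = 60/6.6 = 9.0909 /hr
ρ = λ/μ = 7.5094/9.0909 = 0.8260
Lq = ρ²/(1−ρ) = 0.6823/0.1740 = 3.9222

Final: 3.9222


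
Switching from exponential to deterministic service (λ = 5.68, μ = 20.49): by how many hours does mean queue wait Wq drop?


ρ = 5.68/20.49 = 0.2772
Wq(M/M/1) = ρ/(μ−λ) = 0.2772/14.81 = 0.01872 hr
Wq(M/D/1) = ρ/(2(μ−λ)) = 0.009359 hr
Savings = 0.01872 − 0.009359 = 0.009359 hr

Final: 0.009359 hr


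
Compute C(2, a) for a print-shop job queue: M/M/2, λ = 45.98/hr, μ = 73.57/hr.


a = λ/μ = 0.6250; ρ = a/2 = 0.3125
P₀ = 0.523819 (from M/M/c formula)
C(c,a) = [a^c/(c!(1−ρ))]·P₀ = [0.39060/(2·0.6875)]·0.523819
= 0.28407·0.523819 = 0.148802

Final: 0.148802


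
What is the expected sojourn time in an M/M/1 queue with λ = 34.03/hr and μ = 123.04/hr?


W = 1/(μ−λ) = 1/(123.04 − 34.03) = 1/89.01 = 0.01123 hr

Final: 0.01123 hr


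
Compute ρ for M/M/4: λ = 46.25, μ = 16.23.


ρ = λ/(cμ) = 46.25/(4·16.23) = 46.25/64.92 = 0.7124

Final: 0.7124


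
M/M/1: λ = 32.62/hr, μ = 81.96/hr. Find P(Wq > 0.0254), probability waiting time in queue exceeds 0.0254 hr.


ρ = 32.62/81.96 = 0.3980
P(Wq > t) = ρ·e^{−(μ−λ)t} = 0.3980·e^{−1.2532}
= 0.3980·0.285579 = 0.113660

Final: 0.113660


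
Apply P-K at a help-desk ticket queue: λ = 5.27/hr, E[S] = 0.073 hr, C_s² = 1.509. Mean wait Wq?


ρ = λ·E[S] = 5.27·0.073 = 0.3847
E[S²] = E[S]²(1+C_s²) = 0.073²·(1+1.509) = 0.013370
Wq = λ·E[S²]/(2(1−ρ)) = 5.27·0.013370/(2·0.6153) = 0.05726 hr

Final: 0.05726 hr


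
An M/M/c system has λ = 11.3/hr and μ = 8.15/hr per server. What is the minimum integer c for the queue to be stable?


Stability requires cμ > λ ⇔ c > λ/μ.
λ/μ = 11.3/8.15 = 1.3865
Minimum integer c = ⌊1.3865⌋ + 1 = 2
Check: 2·8.15 = 16.30 > 11.3, while 1·8.15 = 8.15 ≤ 11.3

Final: 2 servers


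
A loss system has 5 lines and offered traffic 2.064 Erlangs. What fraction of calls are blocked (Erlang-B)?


B(c,a) = (a^c/c!) / Σ_{k=0}^{c} a^k/k!
a^5/5! = 0.312153
Σ terms (k=0..5): 1.00000 + 2.06400 + 2.13005 + 1.46547 + 0.75618 + 0.31215 = 7.727858
B = 0.312153/7.727858 = 0.040393

Final: 0.040393


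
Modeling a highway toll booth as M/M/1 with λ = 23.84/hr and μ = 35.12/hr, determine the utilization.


ρ = λ/μ = 23.84/35.12 = 0.6788

Final: 0.6788


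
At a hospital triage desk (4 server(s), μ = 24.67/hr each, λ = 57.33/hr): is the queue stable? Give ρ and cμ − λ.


Total capacity cμ = 4·24.67 = 98.68/hr
ρ = λ/(cμ) = 57.33/98.68 = 0.5810
Stable ⇔ ρ < 1: YES
Spare capacity = cμ − λ = 98.68 − 57.33 = 41.35/hr

Final: ρ = 0.5810; stable; margin = 41.35/hr


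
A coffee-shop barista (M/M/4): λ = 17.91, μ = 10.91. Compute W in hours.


a = 1.6416; ρ = 0.4104; P₀ = 0.190853
Lq = P₀·a^c·ρ/(c!(1−ρ)²) = 0.06818
Wq = Lq/λ = 0.06818/17.91 = 0.003807 hr
W = Wq + 1/μ = 0.003807 + 0.09166 = 0.09547 hr

Final: 0.09547 hr


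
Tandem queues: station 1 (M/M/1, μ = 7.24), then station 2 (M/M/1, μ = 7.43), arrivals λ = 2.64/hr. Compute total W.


Each node sees arrival rate λ = 2.64/hr (tandem ⇒ throughput preserved).
W₁ = 1/(μ₁−λ) = 1/(7.24−2.64) = 0.21739 hr
W₂ = 1/(μ₂−λ) = 1/(7.43−2.64) = 0.20877 hr
W_total = W₁ + W₂ = 0.21739 + 0.20877 = 0.42616 hr

Final: 0.42616 hr


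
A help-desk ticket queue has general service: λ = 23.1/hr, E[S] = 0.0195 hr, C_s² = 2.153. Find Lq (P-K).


ρ = λ·E[S] = 23.1·0.0195 = 0.4505
Lq = ρ²(1+C_s²)/(2(1−ρ)) = 0.2029·(1+2.153)/(2·0.5495)
= 0.2029·3.1530/1.0991 = 0.58208

Final: 0.58208


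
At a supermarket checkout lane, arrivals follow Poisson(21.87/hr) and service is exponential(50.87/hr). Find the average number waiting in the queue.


ρ = 21.87/50.87 = 0.4299
Lq = ρ²/(1−ρ) = 0.1848/0.5701 = 0.3242

Final: 0.3242


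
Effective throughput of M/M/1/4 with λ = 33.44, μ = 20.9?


ρ = 1.6000; P_K = (1−ρ)ρ^4/(1−ρ^5) = 0.414533
λ_eff = λ(1 − P_K) = 33.44·(1 − 0.414533) = 33.44·0.585467 = 19.5780 /hr

Final: 19.5780 /hr


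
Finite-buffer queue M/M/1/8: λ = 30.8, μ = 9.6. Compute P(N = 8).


ρ = λ/μ = 30.8/9.6 = 3.2083
P_K = (1−ρ)ρ^K/(1−ρ^(K+1)) = (-2.2083·11226.279941)/(1 − 36017.648144)
= -24791.368203/-36016.648144 = 0.688331

Final: 0.688331


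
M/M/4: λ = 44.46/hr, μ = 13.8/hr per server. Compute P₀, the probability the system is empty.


a = λ/μ = 44.46/13.8 = 3.2217; ρ = a/c = 0.8054
Σ_{k=0}^{3} a^k/k! (terms k=0..3) = 1.00000 + 3.22174 + 5.18980 + 5.57340 = 14.98494
Tail: a^4/(4!(1−ρ)) = 107.73616/(24·0.1946) = 23.07199
P₀ = 1/(14.98494 + 23.07199) = 1/38.05693 = 0.026276

Final: 0.026276


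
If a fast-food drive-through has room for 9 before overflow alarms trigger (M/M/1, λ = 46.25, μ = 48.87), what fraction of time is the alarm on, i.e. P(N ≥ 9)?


ρ = 46.25/48.87 = 0.9464
P(N ≥ n) = ρ^n = 0.9464^9 = 0.609010

Final: 0.609010


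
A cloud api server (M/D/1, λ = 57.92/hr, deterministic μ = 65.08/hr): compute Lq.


ρ = 57.92/65.08 = 0.8900
M/D/1: Lq = ρ²/(2(1−ρ)) = 0.7921/(2·0.1100) = 3.59970

Final: 3.59970


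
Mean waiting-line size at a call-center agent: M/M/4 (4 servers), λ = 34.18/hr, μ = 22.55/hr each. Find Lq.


a = λ/μ = 1.5157; ρ = a/4 = 0.3789
P₀ = 0.217439
Lq = P₀·a^c·ρ / (c!·(1−ρ)²) = 0.217439·5.27840·0.3789/(24·0.38572)
= 0.04698

Final: 0.04698


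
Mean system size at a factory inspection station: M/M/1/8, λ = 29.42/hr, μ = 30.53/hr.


ρ = 29.42/30.53 = 0.9636
L = ρ[1 − (K+1)ρ^K + Kρ^(K+1)] / [(1−ρ)(1−ρ^(K+1))]
Numerator: 0.9636·(1 − 9·0.743579 + 8·0.716544) = 0.038683
Denominator: (0.03636)·(0.283456) = 0.010306
L = 0.038683/0.010306 = 3.7536

Final: 3.7536


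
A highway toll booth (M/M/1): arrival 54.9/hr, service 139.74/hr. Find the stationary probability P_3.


ρ = 54.9/139.74 = 0.3929
P_n = (1−ρ)·ρ^n = (1 − 0.3929)·0.3929^3 = 0.6071·0.060639 = 0.036816

Final: 0.036816


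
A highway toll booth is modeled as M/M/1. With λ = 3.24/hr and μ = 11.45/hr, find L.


ρ = λ/μ = 3.24/11.45 = 0.2830
L = ρ/(1−ρ) = 0.2830/(1 − 0.2830) = 0.2830/0.7170 = 0.3946

Final: 0.3946


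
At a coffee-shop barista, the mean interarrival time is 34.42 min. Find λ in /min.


λ = 1/(interarrival time) in consistent units.
1 minute = 1 min, so λ = 1/34.42 = 0.02905 per minute

Final: 0.02905 /min


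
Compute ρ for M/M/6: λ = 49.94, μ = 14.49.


ρ = λ/(cμ) = 49.94/(6·14.49) = 49.94/86.94 = 0.5744

Final: 0.5744


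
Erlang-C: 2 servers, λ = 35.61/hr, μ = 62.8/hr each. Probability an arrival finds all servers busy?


a = λ/μ = 0.5670; ρ = a/2 = 0.2835
P₀ = 0.558216 (from M/M/c formula)
C(c,a) = [a^c/(c!(1−ρ))]·P₀ = [0.32153/(2·0.7165)]·0.558216
= 0.22438·0.558216 = 0.125254

Final: 0.125254


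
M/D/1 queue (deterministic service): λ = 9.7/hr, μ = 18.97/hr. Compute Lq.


ρ = 9.7/18.97 = 0.5113
M/D/1: Lq = ρ²/(2(1−ρ)) = 0.2615/(2·0.4887) = 0.26753

Final: 0.26753


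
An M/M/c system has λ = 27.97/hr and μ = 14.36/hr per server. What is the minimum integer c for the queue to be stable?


Stability requires cμ > λ ⇔ c > λ/μ.
λ/μ = 27.97/14.36 = 1.9478
Minimum integer c = ⌊1.9478⌋ + 1 = 2
Check: 2·14.36 = 28.72 > 27.97, while 1·14.36 = 14.36 ≤ 27.97

Final: 2 servers


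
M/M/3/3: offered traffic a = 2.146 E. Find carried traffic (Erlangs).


B(3,2.146) = 0.232132 (Erlang-B)
Carried load = a(1 − B) = 2.146·(1 − 0.232132) = 2.146·0.767868 = 1.6478 E

Final: 1.6478 Erlangs


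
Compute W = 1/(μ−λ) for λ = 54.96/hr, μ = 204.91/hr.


W = 1/(μ−λ) = 1/(204.91 − 54.96) = 1/149.95 = 0.006669 hr

Final: 0.006669 hr


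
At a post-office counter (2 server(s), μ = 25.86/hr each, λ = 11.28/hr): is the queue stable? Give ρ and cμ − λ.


Total capacity cμ = 2·25.86 = 51.72/hr
ρ = λ/(cμ) = 11.28/51.72 = 0.2181
Stable ⇔ ρ < 1: YES
Spare capacity = cμ − λ = 51.72 − 11.28 = 40.44/hr

Final: ρ = 0.2181; stable; margin = 40.44/hr


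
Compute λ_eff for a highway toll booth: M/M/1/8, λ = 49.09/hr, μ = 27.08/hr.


ρ = 1.8128; P_K = (1−ρ)ρ^8/(1−ρ^9) = 0.450491
λ_eff = λ(1 − P_K) = 49.09·(1 − 0.450491) = 49.09·0.549509 = 26.9754 /hr

Final: 26.9754 /hr


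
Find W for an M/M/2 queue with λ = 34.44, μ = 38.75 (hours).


a = 0.8888; ρ = 0.4444; P₀ = 0.384670
Lq = P₀·a^c·ρ/(c!(1−ρ)²) = 0.21870
Wq = Lq/λ = 0.21870/34.44 = 0.006350 hr
W = Wq + 1/μ = 0.006350 + 0.02581 = 0.03216 hr

Final: 0.03216 hr


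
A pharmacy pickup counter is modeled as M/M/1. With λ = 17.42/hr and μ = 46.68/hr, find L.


ρ = λ/μ = 17.42/46.68 = 0.3732
L = ρ/(1−ρ) = 0.3732/(1 − 0.3732) = 0.3732/0.6268 = 0.5954

Final: 0.5954


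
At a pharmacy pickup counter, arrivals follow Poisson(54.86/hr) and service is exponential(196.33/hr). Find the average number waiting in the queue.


ρ = 54.86/196.33 = 0.2794
Lq = ρ²/(1−ρ) = 0.07808/0.7206 = 0.1084

Final: 0.1084


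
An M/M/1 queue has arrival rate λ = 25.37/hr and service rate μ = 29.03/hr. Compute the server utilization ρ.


ρ = λ/μ = 25.37/29.03 = 0.8739

Final: 0.8739


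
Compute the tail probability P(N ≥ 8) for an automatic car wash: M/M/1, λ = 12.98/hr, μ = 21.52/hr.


ρ = 12.98/21.52 = 0.6032
P(N ≥ n) = ρ^n = 0.6032^8 = 0.017517

Final: 0.017517


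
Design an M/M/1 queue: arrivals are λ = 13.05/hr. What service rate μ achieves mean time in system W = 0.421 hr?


W = 1/(μ−λ) ⇒ μ − λ = 1/W = 1/0.421 = 2.3753
μ = λ + 1/W = 13.05 + 2.3753 = 15.4253 per hr

Final: 15.4253 /hr


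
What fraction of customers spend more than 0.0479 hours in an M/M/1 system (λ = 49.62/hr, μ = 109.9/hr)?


W ~ Exponential(μ−λ) for M/M/1.
μ − λ = 109.9 − 49.62 = 60.2800
P(W > t) = e^{−(μ−λ)t} = e^{−2.8874} = 0.055720

Final: 0.055720


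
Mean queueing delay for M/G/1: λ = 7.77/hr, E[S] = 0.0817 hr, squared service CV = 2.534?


ρ = λ·E[S] = 7.77·0.0817 = 0.6348
E[S²] = E[S]²(1+C_s²) = 0.0817²·(1+2.534) = 0.023589
Wq = λ·E[S²]/(2(1−ρ)) = 7.77·0.023589/(2·0.3652) = 0.25095 hr

Final: 0.25095 hr


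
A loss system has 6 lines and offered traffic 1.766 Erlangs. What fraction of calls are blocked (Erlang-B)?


B(c,a) = (a^c/c!) / Σ_{k=0}^{c} a^k/k!
a^6/6! = 0.042132
Σ terms (k=0..6): 1.00000 + 1.76600 + 1.55938 + 0.91795 + 0.40528 + 0.14314 + 0.04213 = 5.833884
B = 0.042132/5.833884 = 0.007222

Final: 0.007222


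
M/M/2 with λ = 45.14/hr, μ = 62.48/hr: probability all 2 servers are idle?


a = λ/μ = 45.14/62.48 = 0.7225; ρ = a/c = 0.3612
Σ_{k=0}^{1} a^k/k! (terms k=0..1) = 1.00000 + 0.72247 = 1.72247
Tail: a^2/(2!(1−ρ)) = 0.52196/(2·0.6388) = 0.40857
P₀ = 1/(1.72247 + 0.40857) = 1/2.13104 = 0.469253

Final: 0.469253


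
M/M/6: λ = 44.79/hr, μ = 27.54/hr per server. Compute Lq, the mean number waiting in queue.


a = λ/μ = 1.6264; ρ = a/6 = 0.2711
P₀ = 0.196562
Lq = P₀·a^c·ρ / (c!·(1−ρ)²) = 0.196562·18.50558·0.2711/(720·0.53135)
= 0.002577

Final: 0.002577


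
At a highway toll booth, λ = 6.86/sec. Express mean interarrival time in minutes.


Mean interarrival time = 1/λ = 1/6.86 second = 0.14577 second
In minutes: 0.14577 × 0.0166667 = 0.002430 min

Final: 0.002430 min


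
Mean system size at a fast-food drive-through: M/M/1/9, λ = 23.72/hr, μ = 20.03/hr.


ρ = 23.72/20.03 = 1.1842
L = ρ[1 − (K+1)ρ^K + Kρ^(K+1)] / [(1−ρ)(1−ρ^(K+1))]
Numerator: 1.1842·(1 − 10·4.580402 + 9·5.424221) = 4.753431
Denominator: (-0.1842)·(-4.424221) = 0.815046
L = 4.753431/0.815046 = 5.8321

Final: 5.8321


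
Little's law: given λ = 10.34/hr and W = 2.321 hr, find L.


L = λW = 10.34·2.321 = 23.9991

Final: 23.9991


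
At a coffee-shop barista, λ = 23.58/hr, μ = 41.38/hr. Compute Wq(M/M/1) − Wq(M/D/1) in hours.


ρ = 23.58/41.38 = 0.5698
Wq(M/M/1) = ρ/(μ−λ) = 0.5698/17.80 = 0.03201 hr
Wq(M/D/1) = ρ/(2(μ−λ)) = 0.01601 hr
Savings = 0.03201 − 0.01601 = 0.01601 hr

Final: 0.01601 hr


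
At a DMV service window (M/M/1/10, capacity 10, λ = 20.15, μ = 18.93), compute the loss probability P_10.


ρ = λ/μ = 20.15/18.93 = 1.0644
P_K = (1−ρ)ρ^K/(1−ρ^(K+1)) = (-0.06445·1.867430)/(1 − 1.987782)
= -0.120352/-0.987782 = 0.121841

Final: 0.121841


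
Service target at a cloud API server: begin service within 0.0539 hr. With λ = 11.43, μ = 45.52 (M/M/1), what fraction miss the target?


ρ = 11.43/45.52 = 0.2511
P(Wq > t) = ρ·e^{−(μ−λ)t} = 0.2511·e^{−1.8375}
= 0.2511·0.159223 = 0.039981

Final: 0.039981


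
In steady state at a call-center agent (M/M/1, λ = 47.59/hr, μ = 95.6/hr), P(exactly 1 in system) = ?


ρ = 47.59/95.6 = 0.4978
P_n = (1−ρ)·ρ^n = (1 − 0.4978)·0.4978^1 = 0.5022·0.497803 = 0.249995

Final: 0.249995


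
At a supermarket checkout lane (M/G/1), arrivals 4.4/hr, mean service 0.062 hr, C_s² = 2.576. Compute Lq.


ρ = λ·E[S] = 4.4·0.062 = 0.2728
Lq = ρ²(1+C_s²)/(2(1−ρ)) = 0.07442·(1+2.576)/(2·0.7272)
= 0.07442·3.5760/1.4544 = 0.18298

Final: 0.18298


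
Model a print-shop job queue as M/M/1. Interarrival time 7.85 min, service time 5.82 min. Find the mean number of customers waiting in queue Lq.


λ = 60/7.85 = 7.6433 /hr
μ = 60/5.82 = 10.3093 /hr
ρ = λ/μ = 7.6433/10.3093 = 0.7414
Lq = ρ²/(1−ρ) = 0.5497/0.2586 = 2.1256

Final: 2.1256


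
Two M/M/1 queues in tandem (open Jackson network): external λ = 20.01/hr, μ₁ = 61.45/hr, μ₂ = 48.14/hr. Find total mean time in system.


Each node sees arrival rate λ = 20.01/hr (tandem ⇒ throughput preserved).
W₁ = 1/(μ₁−λ) = 1/(61.45−20.01) = 0.02413 hr
W₂ = 1/(μ₂−λ) = 1/(48.14−20.01) = 0.03555 hr
W_total = W₁ + W₂ = 0.02413 + 0.03555 = 0.05968 hr

Final: 0.05968 hr


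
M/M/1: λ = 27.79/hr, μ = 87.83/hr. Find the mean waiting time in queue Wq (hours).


ρ = 27.79/87.83 = 0.3164
Wq = ρ/(μ−λ) = 0.3164/(87.83 − 27.79) = 0.3164/60.04 = 0.005270 hr

Final: 0.005270 hr


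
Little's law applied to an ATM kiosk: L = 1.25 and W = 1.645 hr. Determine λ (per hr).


λ = L/W = 1.25/1.645 = 0.7599 /hr

Final: 0.7599 /hr


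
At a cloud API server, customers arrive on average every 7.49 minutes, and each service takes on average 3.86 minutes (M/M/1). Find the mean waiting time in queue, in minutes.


λ = 60/7.49 = 8.0107 /hr
μ = 60/3.86 = 15.5440 /hr
ρ = λ/μ = 8.0107/15.5440 = 0.5154
Wq = ρ/(μ−λ) = 0.5154/(15.5440−8.0107) = 0.06841 hr
In minutes: 0.06841·60 = 4.105 min

Final: 4.105 min


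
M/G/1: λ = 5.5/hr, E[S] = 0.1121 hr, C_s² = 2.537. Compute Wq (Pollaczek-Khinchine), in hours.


ρ = λ·E[S] = 5.5·0.1121 = 0.6166
E[S²] = E[S]²(1+C_s²) = 0.1121²·(1+2.537) = 0.044447
Wq = λ·E[S²]/(2(1−ρ)) = 5.5·0.044447/(2·0.3834) = 0.31876 hr

Final: 0.31876 hr


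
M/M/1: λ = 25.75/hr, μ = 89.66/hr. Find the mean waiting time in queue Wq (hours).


ρ = 25.75/89.66 = 0.2872
Wq = ρ/(μ−λ) = 0.2872/(89.66 − 25.75) = 0.2872/63.91 = 0.004494 hr

Final: 0.004494 hr


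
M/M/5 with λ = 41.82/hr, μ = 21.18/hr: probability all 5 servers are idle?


a = λ/μ = 41.82/21.18 = 1.9745; ρ = a/c = 0.3949
Σ_{k=0}^{4} a^k/k! (terms k=0..4) = 1.00000 + 1.97450 + 1.94933 + 1.28299 + 0.63332 = 6.84014
Tail: a^5/(5!(1−ρ)) = 30.01168/(120·0.6051) = 0.41332
P₀ = 1/(6.84014 + 0.41332) = 1/7.25346 = 0.137865

Final: 0.137865


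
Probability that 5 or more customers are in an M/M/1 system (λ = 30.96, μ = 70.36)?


ρ = 30.96/70.36 = 0.4400
P(N ≥ n) = ρ^n = 0.4400^5 = 0.016496

Final: 0.016496


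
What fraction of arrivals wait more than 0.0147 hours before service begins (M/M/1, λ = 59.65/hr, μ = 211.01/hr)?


ρ = 59.65/211.01 = 0.2827
P(Wq > t) = ρ·e^{−(μ−λ)t} = 0.2827·e^{−2.2250}
= 0.2827·0.108068 = 0.030550

Final: 0.030550


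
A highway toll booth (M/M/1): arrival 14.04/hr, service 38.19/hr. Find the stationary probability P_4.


ρ = 14.04/38.19 = 0.3676
P_n = (1−ρ)·ρ^n = (1 − 0.3676)·0.3676^4 = 0.6324·0.018267 = 0.011551

Final: 0.011551


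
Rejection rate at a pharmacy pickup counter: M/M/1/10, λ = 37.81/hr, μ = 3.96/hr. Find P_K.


ρ = λ/μ = 37.81/3.96 = 9.5480
P_K = (1−ρ)ρ^K/(1−ρ^(K+1)) = (-8.5480·6296727723.049446)/(1 − 60121029093.055458)
= -53824301370.006004/-60121029092.055458 = 0.895266

Final: 0.895266


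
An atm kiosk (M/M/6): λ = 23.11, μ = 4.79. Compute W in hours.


a = 4.8246; ρ = 0.8041; P₀ = 0.005884
Lq = P₀·a^c·ρ/(c!(1−ρ)²) = 2.15962
Wq = Lq/λ = 2.15962/23.11 = 0.09345 hr
W = Wq + 1/μ = 0.09345 + 0.20877 = 0.30222 hr

Final: 0.30222 hr


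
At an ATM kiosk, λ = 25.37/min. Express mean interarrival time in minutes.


Mean interarrival time = 1/λ = 1/25.37 minute = 0.03942 minute
In minutes: 0.03942 × 1 = 0.03942 min

Final: 0.03942 min


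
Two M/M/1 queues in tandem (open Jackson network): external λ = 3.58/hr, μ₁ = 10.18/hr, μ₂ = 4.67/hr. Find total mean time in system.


Each node sees arrival rate λ = 3.58/hr (tandem ⇒ throughput preserved).
W₁ = 1/(μ₁−λ) = 1/(10.18−3.58) = 0.15152 hr
W₂ = 1/(μ₂−λ) = 1/(4.67−3.58) = 0.91743 hr
W_total = W₁ + W₂ = 0.15152 + 0.91743 = 1.06895 hr

Final: 1.06895 hr


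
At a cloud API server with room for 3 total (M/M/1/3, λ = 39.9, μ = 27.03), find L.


ρ = 39.9/27.03 = 1.4761
L = ρ[1 − (K+1)ρ^K + Kρ^(K+1)] / [(1−ρ)(1−ρ^(K+1))]
Numerator: 1.4761·(1 − 4·3.216478 + 3·4.747964) = 3.510226
Denominator: (-0.4761)·(-3.747964) = 1.784547
L = 3.510226/1.784547 = 1.9670

Final: 1.9670


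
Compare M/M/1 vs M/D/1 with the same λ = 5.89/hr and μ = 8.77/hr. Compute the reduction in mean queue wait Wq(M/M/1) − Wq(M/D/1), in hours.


ρ = 5.89/8.77 = 0.6716
Wq(M/M/1) = ρ/(μ−λ) = 0.6716/2.88 = 0.23320 hr
Wq(M/D/1) = ρ/(2(μ−λ)) = 0.11660 hr
Savings = 0.23320 − 0.11660 = 0.11660 hr

Final: 0.11660 hr


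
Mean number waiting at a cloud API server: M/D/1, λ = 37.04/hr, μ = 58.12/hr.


ρ = 37.04/58.12 = 0.6373
M/D/1: Lq = ρ²/(2(1−ρ)) = 0.4062/(2·0.3627) = 0.55991

Final: 0.55991


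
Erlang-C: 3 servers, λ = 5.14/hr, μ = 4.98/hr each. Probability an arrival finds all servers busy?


a = λ/μ = 1.0321; ρ = a/3 = 0.3440
P₀ = 0.351600 (from M/M/c formula)
C(c,a) = [a^c/(c!(1−ρ))]·P₀ = [1.09952/(6·0.6560)]·0.351600
= 0.27937·0.351600 = 0.098225

Final: 0.098225


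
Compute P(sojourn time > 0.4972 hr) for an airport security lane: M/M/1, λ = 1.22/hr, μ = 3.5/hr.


W ~ Exponential(μ−λ) for M/M/1.
μ − λ = 3.5 − 1.22 = 2.2800
P(W > t) = e^{−(μ−λ)t} = e^{−1.1336} = 0.321867

Final: 0.321867


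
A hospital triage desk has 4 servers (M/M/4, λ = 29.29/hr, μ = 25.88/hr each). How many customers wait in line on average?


a = λ/μ = 1.1318; ρ = a/4 = 0.2829
P₀ = 0.321631
Lq = P₀·a^c·ρ / (c!·(1−ρ)²) = 0.321631·1.64067·0.2829/(24·0.51417)
= 0.01210

Final: 0.01210


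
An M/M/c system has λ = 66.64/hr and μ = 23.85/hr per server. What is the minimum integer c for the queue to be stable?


Stability requires cμ > λ ⇔ c > λ/μ.
λ/μ = 66.64/23.85 = 2.7941
Minimum integer c = ⌊2.7941⌋ + 1 = 3
Check: 3·23.85 = 71.55 > 66.64, while 2·23.85 = 47.70 ≤ 66.64

Final: 3 servers


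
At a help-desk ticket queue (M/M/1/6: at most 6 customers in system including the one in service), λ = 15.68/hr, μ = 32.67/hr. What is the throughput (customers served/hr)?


ρ = 0.4800; P_K = (1−ρ)ρ^6/(1−ρ^7) = 0.006394
λ_eff = λ(1 − P_K) = 15.68·(1 − 0.006394) = 15.68·0.993606 = 15.5797 /hr

Final: 15.5797 /hr


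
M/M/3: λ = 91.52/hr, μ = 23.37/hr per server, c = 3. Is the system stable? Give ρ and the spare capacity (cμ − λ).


Total capacity cμ = 3·23.37 = 70.11/hr
ρ = λ/(cμ) = 91.52/70.11 = 1.3054
Stable ⇔ ρ < 1: NO
Spare capacity = cμ − λ = 70.11 − 91.52 = -21.41/hr

Final: ρ = 1.3054; unstable; margin = -21.41/hr


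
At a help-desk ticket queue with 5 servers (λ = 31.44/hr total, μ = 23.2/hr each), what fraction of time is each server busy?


ρ = λ/(cμ) = 31.44/(5·23.2) = 31.44/116.00 = 0.2710

Final: 0.2710


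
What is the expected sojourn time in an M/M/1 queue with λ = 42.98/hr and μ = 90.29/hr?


W = 1/(μ−λ) = 1/(90.29 − 42.98) = 1/47.31 = 0.02114 hr

Final: 0.02114 hr


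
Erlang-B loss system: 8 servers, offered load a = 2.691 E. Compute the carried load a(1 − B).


B(8,2.691) = 0.004634 (Erlang-B)
Carried load = a(1 − B) = 2.691·(1 − 0.004634) = 2.691·0.995366 = 2.6785 E

Final: 2.6785 Erlangs


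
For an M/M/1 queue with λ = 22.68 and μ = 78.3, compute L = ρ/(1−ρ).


ρ = λ/μ = 22.68/78.3 = 0.2897
L = ρ/(1−ρ) = 0.2897/(1 − 0.2897) = 0.2897/0.7103 = 0.4078

Final: 0.4078


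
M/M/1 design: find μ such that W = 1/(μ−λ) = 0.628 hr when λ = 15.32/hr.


W = 1/(μ−λ) ⇒ μ − λ = 1/W = 1/0.628 = 1.5924
μ = λ + 1/W = 15.32 + 1.5924 = 16.9124 per hr

Final: 16.9124 /hr


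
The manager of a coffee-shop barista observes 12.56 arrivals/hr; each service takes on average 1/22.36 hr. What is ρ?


ρ = λ/μ = 12.56/22.36 = 0.5617

Final: 0.5617


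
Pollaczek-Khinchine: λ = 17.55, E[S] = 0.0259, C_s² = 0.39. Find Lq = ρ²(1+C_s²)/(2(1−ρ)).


ρ = λ·E[S] = 17.55·0.0259 = 0.4545
Lq = ρ²(1+C_s²)/(2(1−ρ)) = 0.2066·(1+0.39)/(2·0.5455)
= 0.2066·1.3900/1.0909 = 0.26326

Final: 0.26326


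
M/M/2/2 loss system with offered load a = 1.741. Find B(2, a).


B(c,a) = (a^c/c!) / Σ_{k=0}^{c} a^k/k!
a^2/2! = 1.515541
Σ terms (k=0..2): 1.00000 + 1.74100 + 1.51554 = 4.256540
B = 1.515541/4.256540 = 0.356050

Final: 0.356050


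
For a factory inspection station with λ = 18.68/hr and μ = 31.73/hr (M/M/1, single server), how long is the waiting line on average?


ρ = 18.68/31.73 = 0.5887
Lq = ρ²/(1−ρ) = 0.3466/0.4113 = 0.8427

Final: 0.8427


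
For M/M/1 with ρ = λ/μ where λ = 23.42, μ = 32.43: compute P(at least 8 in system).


ρ = 23.42/32.43 = 0.7222
P(N ≥ n) = ρ^n = 0.7222^8 = 0.073981

Final: 0.073981


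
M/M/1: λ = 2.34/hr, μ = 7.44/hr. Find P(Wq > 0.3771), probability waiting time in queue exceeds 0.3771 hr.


ρ = 2.34/7.44 = 0.3145
P(Wq > t) = ρ·e^{−(μ−λ)t} = 0.3145·e^{−1.9232}
= 0.3145·0.146137 = 0.045962

Final: 0.045962


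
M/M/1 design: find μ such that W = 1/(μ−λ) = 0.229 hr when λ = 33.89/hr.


W = 1/(μ−λ) ⇒ μ − λ = 1/W = 1/0.229 = 4.3668
μ = λ + 1/W = 33.89 + 4.3668 = 38.2568 per hr

Final: 38.2568 /hr


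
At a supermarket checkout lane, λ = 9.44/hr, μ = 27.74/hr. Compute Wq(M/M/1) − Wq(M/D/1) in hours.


ρ = 9.44/27.74 = 0.3403
Wq(M/M/1) = ρ/(μ−λ) = 0.3403/18.30 = 0.01860 hr
Wq(M/D/1) = ρ/(2(μ−λ)) = 0.009298 hr
Savings = 0.01860 − 0.009298 = 0.009298 hr

Final: 0.009298 hr


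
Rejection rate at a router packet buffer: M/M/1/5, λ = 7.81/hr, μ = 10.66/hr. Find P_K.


ρ = λ/μ = 7.81/10.66 = 0.7326
P_K = (1−ρ)ρ^K/(1−ρ^(K+1)) = (0.2674·0.211091)/(1 − 0.154655)
= 0.056436/0.845345 = 0.066761

Final: 0.066761


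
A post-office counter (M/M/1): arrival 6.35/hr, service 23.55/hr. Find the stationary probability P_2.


ρ = 6.35/23.55 = 0.2696
P_n = (1−ρ)·ρ^n = (1 − 0.2696)·0.2696^2 = 0.7304·0.072705 = 0.053101

Final: 0.053101


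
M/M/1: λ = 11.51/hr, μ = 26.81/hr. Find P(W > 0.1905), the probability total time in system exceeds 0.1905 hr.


W ~ Exponential(μ−λ) for M/M/1.
μ − λ = 26.81 − 11.51 = 15.3000
P(W > t) = e^{−(μ−λ)t} = e^{−2.9146} = 0.054223

Final: 0.054223


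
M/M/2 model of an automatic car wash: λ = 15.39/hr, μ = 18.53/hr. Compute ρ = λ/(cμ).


ρ = λ/(cμ) = 15.39/(2·18.53) = 15.39/37.06 = 0.4153

Final: 0.4153


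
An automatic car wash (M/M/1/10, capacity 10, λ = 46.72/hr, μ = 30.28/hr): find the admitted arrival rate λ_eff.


ρ = 1.5429; P_K = (1−ρ)ρ^10/(1−ρ^11) = 0.354892
λ_eff = λ(1 − P_K) = 46.72·(1 − 0.354892) = 46.72·0.645108 = 30.1395 /hr

Final: 30.1395 /hr


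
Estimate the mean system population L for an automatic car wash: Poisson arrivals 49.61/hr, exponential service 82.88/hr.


ρ = λ/μ = 49.61/82.88 = 0.5986
L = ρ/(1−ρ) = 0.5986/(1 − 0.5986) = 0.5986/0.4014 = 1.4911

Final: 1.4911


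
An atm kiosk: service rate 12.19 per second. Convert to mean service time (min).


Mean service time = 1/μ = 1/12.19 second = 0.08203 second
In minutes: 0.08203 × 0.0166667 = 0.001367 min

Final: 0.001367 min


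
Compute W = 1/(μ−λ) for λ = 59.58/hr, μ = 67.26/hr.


W = 1/(μ−λ) = 1/(67.26 − 59.58) = 1/7.68 = 0.1302 hr

Final: 0.1302 hr


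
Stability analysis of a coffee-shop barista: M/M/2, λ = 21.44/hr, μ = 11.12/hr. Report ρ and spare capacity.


Total capacity cμ = 2·11.12 = 22.24/hr
ρ = λ/(cμ) = 21.44/22.24 = 0.9640
Stable ⇔ ρ < 1: YES
Spare capacity = cμ − λ = 22.24 − 21.44 = 0.80/hr

Final: ρ = 0.9640; stable; margin = 0.80/hr


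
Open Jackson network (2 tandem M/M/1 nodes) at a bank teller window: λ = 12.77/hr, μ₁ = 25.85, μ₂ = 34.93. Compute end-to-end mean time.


Each node sees arrival rate λ = 12.77/hr (tandem ⇒ throughput preserved).
W₁ = 1/(μ₁−λ) = 1/(25.85−12.77) = 0.07645 hr
W₂ = 1/(μ₂−λ) = 1/(34.93−12.77) = 0.04513 hr
W_total = W₁ + W₂ = 0.07645 + 0.04513 = 0.12158 hr

Final: 0.12158 hr


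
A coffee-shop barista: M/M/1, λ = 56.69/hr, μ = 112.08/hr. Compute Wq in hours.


ρ = 56.69/112.08 = 0.5058
Wq = ρ/(μ−λ) = 0.5058/(112.08 − 56.69) = 0.5058/55.39 = 0.009132 hr

Final: 0.009132 hr


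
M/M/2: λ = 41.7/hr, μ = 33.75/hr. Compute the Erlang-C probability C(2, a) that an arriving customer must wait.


a = λ/μ = 1.2356; ρ = a/2 = 0.6178
P₀ = 0.236264 (from M/M/c formula)
C(c,a) = [a^c/(c!(1−ρ))]·P₀ = [1.52660/(2·0.3822)]·0.236264
= 1.99700·0.236264 = 0.471819

Final: 0.471819


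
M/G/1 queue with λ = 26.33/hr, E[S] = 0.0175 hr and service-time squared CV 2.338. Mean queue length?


ρ = λ·E[S] = 26.33·0.0175 = 0.4608
Lq = ρ²(1+C_s²)/(2(1−ρ)) = 0.2123·(1+2.338)/(2·0.5392)
= 0.2123·3.3380/1.0785 = 0.65715

Final: 0.65715


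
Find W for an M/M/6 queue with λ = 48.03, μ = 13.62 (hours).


a = 3.5264; ρ = 0.5877; P₀ = 0.028153
Lq = P₀·a^c·ρ/(c!(1−ρ)²) = 0.26004
Wq = Lq/λ = 0.26004/48.03 = 0.005414 hr
W = Wq + 1/μ = 0.005414 + 0.07342 = 0.07884 hr

Final: 0.07884 hr


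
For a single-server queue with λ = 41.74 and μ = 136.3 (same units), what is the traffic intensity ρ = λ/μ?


ρ = λ/μ = 41.74/136.3 = 0.3062

Final: 0.3062


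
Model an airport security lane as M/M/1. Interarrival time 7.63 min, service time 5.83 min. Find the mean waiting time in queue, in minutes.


λ = 60/7.63 = 7.8637 /hr
μ = 60/5.83 = 10.2916 /hr
ρ = λ/μ = 7.8637/10.2916 = 0.7641
Wq = ρ/(μ−λ) = 0.7641/(10.2916−7.8637) = 0.31471 hr
In minutes: 0.31471·60 = 18.883 min

Final: 18.883 min


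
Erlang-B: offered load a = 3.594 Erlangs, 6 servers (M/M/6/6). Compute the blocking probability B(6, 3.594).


B(c,a) = (a^c/c!) / Σ_{k=0}^{c} a^k/k!
a^6/6! = 2.993201
Σ terms (k=0..6): 1.00000 + 3.59400 + 6.45842 + 7.73718 + 6.95186 + 4.99700 + 2.99320 = 33.731662
B = 2.993201/33.731662 = 0.088736

Final: 0.088736


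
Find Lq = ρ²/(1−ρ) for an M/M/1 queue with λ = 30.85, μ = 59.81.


ρ = 30.85/59.81 = 0.5158
Lq = ρ²/(1−ρ) = 0.2660/0.4842 = 0.5495

Final: 0.5495


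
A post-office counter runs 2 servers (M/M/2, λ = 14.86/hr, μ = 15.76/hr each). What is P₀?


a = λ/μ = 14.86/15.76 = 0.9429; ρ = a/c = 0.4714
Σ_{k=0}^{1} a^k/k! (terms k=0..1) = 1.00000 + 0.94289 = 1.94289
Tail: a^2/(2!(1−ρ)) = 0.88905/(2·0.5286) = 0.84102
P₀ = 1/(1.94289 + 0.84102) = 1/2.78391 = 0.359207

Final: 0.359207


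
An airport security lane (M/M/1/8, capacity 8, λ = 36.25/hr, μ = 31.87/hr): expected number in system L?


ρ = 36.25/31.87 = 1.1374
L = ρ[1 − (K+1)ρ^K + Kρ^(K+1)] / [(1−ρ)(1−ρ^(K+1))]
Numerator: 1.1374·(1 − 9·2.801609 + 8·3.186644) = 1.454398
Denominator: (-0.1374)·(-2.186644) = 0.300518
L = 1.454398/0.300518 = 4.8396

Final: 4.8396


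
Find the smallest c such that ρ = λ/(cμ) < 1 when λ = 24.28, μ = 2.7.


Stability requires cμ > λ ⇔ c > λ/μ.
λ/μ = 24.28/2.7 = 8.9926
Minimum integer c = ⌊8.9926⌋ + 1 = 9
Check: 9·2.7 = 24.30 > 24.28, while 8·2.7 = 21.60 ≤ 24.28

Final: 9 servers


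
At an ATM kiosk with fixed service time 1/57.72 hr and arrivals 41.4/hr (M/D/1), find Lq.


ρ = 41.4/57.72 = 0.7173
M/D/1: Lq = ρ²/(2(1−ρ)) = 0.5145/(2·0.2827) = 0.90975

Final: 0.90975


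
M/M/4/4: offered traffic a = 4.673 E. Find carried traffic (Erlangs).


B(4,4.673) = 0.371605 (Erlang-B)
Carried load = a(1 − B) = 4.673·(1 − 0.371605) = 4.673·0.628395 = 2.9365 E

Final: 2.9365 Erlangs


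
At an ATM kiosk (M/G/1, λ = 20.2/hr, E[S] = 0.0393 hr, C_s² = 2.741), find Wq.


ρ = λ·E[S] = 20.2·0.0393 = 0.7939
E[S²] = E[S]²(1+C_s²) = 0.0393²·(1+2.741) = 0.005778
Wq = λ·E[S²]/(2(1−ρ)) = 20.2·0.005778/(2·0.2061) = 0.28309 hr

Final: 0.28309 hr


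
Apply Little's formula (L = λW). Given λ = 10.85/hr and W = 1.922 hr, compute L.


L = λW = 10.85·1.922 = 20.8537

Final: 20.8537


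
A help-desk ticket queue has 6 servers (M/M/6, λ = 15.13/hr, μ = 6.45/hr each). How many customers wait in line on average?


a = λ/μ = 2.3457; ρ = a/6 = 0.3910
P₀ = 0.095406
Lq = P₀·a^c·ρ / (c!·(1−ρ)²) = 0.095406·166.60011·0.3910/(720·0.37093)
= 0.02327

Final: 0.02327


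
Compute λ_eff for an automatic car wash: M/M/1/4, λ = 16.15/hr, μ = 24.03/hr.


ρ = 0.6721; P_K = (1−ρ)ρ^4/(1−ρ^5) = 0.077535
λ_eff = λ(1 − P_K) = 16.15·(1 − 0.077535) = 16.15·0.922465 = 14.8978 /hr

Final: 14.8978 /hr


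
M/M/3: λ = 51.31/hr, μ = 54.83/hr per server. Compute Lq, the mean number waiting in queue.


a = λ/μ = 0.9358; ρ = a/3 = 0.3119
P₀ = 0.388777
Lq = P₀·a^c·ρ / (c!·(1−ρ)²) = 0.388777·0.81950·0.3119/(6·0.47344)
= 0.03499

Final: 0.03499


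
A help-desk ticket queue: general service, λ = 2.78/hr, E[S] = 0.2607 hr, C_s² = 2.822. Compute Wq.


ρ = λ·E[S] = 2.78·0.2607 = 0.7247
E[S²] = E[S]²(1+C_s²) = 0.2607²·(1+2.822) = 0.259760
Wq = λ·E[S²]/(2(1−ρ)) = 2.78·0.259760/(2·0.2753) = 1.31176 hr

Final: 1.31176 hr


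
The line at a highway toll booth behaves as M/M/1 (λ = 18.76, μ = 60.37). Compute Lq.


ρ = 18.76/60.37 = 0.3108
Lq = ρ²/(1−ρ) = 0.09657/0.6892 = 0.1401

Final: 0.1401


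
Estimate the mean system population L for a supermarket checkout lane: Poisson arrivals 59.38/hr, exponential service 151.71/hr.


ρ = λ/μ = 59.38/151.71 = 0.3914
L = ρ/(1−ρ) = 0.3914/(1 − 0.3914) = 0.3914/0.6086 = 0.6431

Final: 0.6431


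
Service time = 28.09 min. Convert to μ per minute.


μ = 1/(service time) in consistent units.
1 minute = 1 min, so μ = 1/28.09 = 0.03560 per minute

Final: 0.03560 /min


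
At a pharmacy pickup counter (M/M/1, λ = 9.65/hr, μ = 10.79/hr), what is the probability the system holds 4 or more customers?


ρ = 9.65/10.79 = 0.8943
P(N ≥ n) = ρ^n = 0.8943^4 = 0.639769

Final: 0.639769


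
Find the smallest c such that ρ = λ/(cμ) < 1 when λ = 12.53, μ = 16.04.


Stability requires cμ > λ ⇔ c > λ/μ.
λ/μ = 12.53/16.04 = 0.7812
Minimum integer c = ⌊0.7812⌋ + 1 = 1
Check: 1·16.04 = 16.04 > 12.53, while 0·16.04 = 0.00 ≤ 12.53

Final: 1 servers


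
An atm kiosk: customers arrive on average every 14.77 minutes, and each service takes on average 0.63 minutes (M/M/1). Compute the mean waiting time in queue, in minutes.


λ = 60/14.77 = 4.0623 /hr
μ = 60/0.63 = 95.2381 /hr
ρ = λ/μ = 4.0623/95.2381 = 0.04265
Wq = ρ/(μ−λ) = 0.04265/(95.2381−4.0623) = 0.0004678 hr
In minutes: 0.0004678·60 = 0.02807 min

Final: 0.02807 min


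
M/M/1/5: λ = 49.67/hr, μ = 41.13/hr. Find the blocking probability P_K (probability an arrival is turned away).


ρ = λ/μ = 49.67/41.13 = 1.2076
P_K = (1−ρ)ρ^K/(1−ρ^(K+1)) = (-0.2076·2.568486)/(1 − 3.101792)
= -0.533306/-2.101792 = 0.253739

Final: 0.253739


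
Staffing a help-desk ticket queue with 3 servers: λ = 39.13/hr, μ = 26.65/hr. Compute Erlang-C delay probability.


a = λ/μ = 1.4683; ρ = a/3 = 0.4894
P₀ = 0.218362 (from M/M/c formula)
C(c,a) = [a^c/(c!(1−ρ))]·P₀ = [3.16547/(6·0.5106)]·0.218362
= 1.03331·0.218362 = 0.225637

Final: 0.225637


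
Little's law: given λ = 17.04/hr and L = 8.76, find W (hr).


W = L/λ = 8.76/17.04 = 0.5141 hr

Final: 0.5141 hr


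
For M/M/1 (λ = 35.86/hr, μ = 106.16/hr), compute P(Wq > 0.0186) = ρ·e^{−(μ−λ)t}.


ρ = 35.86/106.16 = 0.3378
P(Wq > t) = ρ·e^{−(μ−λ)t} = 0.3378·e^{−1.3076}
= 0.3378·0.270474 = 0.091364

Final: 0.091364
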